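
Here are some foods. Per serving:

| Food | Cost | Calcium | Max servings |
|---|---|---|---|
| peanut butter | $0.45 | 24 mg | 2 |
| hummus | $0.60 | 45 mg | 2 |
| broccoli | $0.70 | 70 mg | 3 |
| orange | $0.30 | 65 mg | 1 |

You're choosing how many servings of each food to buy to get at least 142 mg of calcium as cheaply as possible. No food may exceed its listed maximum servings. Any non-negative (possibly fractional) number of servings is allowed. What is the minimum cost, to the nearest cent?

Cost per mg of calcium: orange $0.0046, broccoli $0.0100, hummus $0.0133, peanut butter $0.0187.
Take 1 serving of orange: +65.0 mg calcium for $0.30 (total $0.30, still need 77.0 mg).
Take 1.1 servings of broccoli: +77.0 mg calcium for $0.77 (total $1.07, still need 0.0 mg).
Greedy by cheapest-per-mg is optimal for a single linear constraint, so the minimum cost is $1.07.

$1.07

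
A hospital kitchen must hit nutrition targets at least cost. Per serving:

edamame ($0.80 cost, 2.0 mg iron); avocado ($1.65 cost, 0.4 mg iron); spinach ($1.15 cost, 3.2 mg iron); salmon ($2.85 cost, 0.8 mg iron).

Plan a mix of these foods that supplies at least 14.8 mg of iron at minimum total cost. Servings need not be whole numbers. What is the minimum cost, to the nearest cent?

Cost per mg of iron: spinach $0.3594, edamame $0.4000, salmon $3.5625, avocado $4.1250.
With no serving limits, use only spinach: 14.8 mg / 3.2 mg = 4.625 servings × $1.15 = $5.32.

$5.32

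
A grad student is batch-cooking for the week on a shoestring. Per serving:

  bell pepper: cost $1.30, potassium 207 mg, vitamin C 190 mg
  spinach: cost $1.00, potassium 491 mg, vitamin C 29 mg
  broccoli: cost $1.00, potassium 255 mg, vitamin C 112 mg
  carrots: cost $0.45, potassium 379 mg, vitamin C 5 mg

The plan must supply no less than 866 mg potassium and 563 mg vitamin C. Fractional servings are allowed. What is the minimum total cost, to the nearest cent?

A basic optimal solution has at most two foods positive. Try each food alone and each pair with both targets met exactly.
bell pepper only: max(866/207, 563/190) = 4.184 servings → $5.44.
spinach only: max(866/491, 563/29) = 19.41 servings → $19.41.
broccoli only: max(866/255, 563/112) = 5.027 servings → $5.03.
carrots only: max(866/379, 563/5) = 112.6 servings → $50.67.
bell pepper + spinach with both tight: 2.879 servings and 0.5499 servings → $4.29.
bell pepper + broccoli with both tight: 1.843 servings and 1.9 servings → $4.30.
bell pepper + carrots with both tight: 2.945 servings and 0.6763 servings → $4.13.
spinach + broccoli: the both-tight solution has a negative serving — not a feasible corner.
spinach + carrots with both targets exact would need a negative amount; discard.
broccoli + carrots: intersection lies outside the first quadrant.
So the least-cost plan costs $4.13.

$4.13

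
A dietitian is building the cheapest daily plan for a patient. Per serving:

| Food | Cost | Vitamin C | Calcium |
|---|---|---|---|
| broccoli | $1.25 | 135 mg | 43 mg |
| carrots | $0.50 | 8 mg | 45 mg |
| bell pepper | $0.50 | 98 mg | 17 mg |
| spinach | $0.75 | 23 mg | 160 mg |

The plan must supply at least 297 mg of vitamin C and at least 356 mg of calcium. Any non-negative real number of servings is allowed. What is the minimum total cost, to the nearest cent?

$2.75

Minimising a linear cost over {vitamin C ≥ 297, calcium ≥ 356, servings ≥ 0} — the optimum is at a vertex, using one or two foods.
broccoli only: max(297/135, 356/43) = 8.279 servings → $10.35.
carrots only: max(297/8, 356/45) = 37.12 servings → $18.56.
bell pepper only: max(297/98, 356/17) = 20.94 servings → $10.47.
spinach only: max(297/23, 356/160) = 12.91 servings → $9.68.
broccoli + carrots with both tight: 1.835 servings and 6.158 servings → $5.37.
broccoli + bell pepper with both targets exact would need a negative amount; discard.
broccoli + spinach with both tight: 1.908 servings and 1.712 servings → $3.67.
carrots + bell pepper with both tight: 6.982 servings and 2.461 servings → $4.72.
carrots + spinach with both targets exact would need a negative amount; discard.
bell pepper + spinach with both tight: 2.573 servings and 1.952 servings → $2.75.
The minimum over all feasible corners is $2.75.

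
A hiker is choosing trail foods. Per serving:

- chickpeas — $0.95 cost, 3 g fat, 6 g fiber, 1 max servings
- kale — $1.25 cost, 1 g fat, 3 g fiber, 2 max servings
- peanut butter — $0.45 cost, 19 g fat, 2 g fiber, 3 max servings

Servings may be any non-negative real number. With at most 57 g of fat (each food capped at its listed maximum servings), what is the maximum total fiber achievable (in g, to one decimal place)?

Fiber per g fat: kale 3, chickpeas 2, peanut butter 0.1053.
Take 2 servings of kale: uses 2 g fat, +6.0 g fiber (running total 6.0 g).
Take 1 serving of chickpeas: uses 3 g fat, +6.0 g fiber (running total 12.0 g).
Take 2.737 servings of peanut butter: uses 52 g fat, +5.5 g fiber (running total 17.5 g).
Filling greedily by fiber-per-g fat is optimal for one linear limit, giving 17.5 g.

17.5 g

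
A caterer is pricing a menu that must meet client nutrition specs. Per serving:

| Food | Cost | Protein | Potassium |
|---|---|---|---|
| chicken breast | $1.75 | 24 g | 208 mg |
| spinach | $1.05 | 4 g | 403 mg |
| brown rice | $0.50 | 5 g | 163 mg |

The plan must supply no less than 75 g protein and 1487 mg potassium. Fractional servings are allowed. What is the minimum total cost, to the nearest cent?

The cheapest plan sits at a corner of the feasible region — with two constraints it uses at most two foods.
chicken breast only: max(75/24, 1487/208) = 7.149 servings → $12.51.
spinach only: max(75/4, 1487/403) = 18.75 servings → $19.69.
brown rice only: max(75/5, 1487/163) = 15 servings → $7.50.
chicken breast + spinach with both tight: 2.746 servings and 2.272 servings → $7.19.
chicken breast + brown rice with both tight: 1.668 servings and 6.994 servings → $6.42.
spinach + brown rice: the both-tight solution has a negative serving — not a feasible corner.
The minimum over all feasible corners is $6.42.

$6.42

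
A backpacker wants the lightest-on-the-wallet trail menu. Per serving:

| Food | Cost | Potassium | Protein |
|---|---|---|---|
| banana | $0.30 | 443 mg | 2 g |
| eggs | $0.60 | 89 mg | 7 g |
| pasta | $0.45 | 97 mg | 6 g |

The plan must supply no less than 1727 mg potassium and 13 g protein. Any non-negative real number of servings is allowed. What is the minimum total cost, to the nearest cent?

For a min-cost LP with two ≥-constraints, a basic feasible solution has at most two positive variables.
banana only: max(1727/443, 13/2) = 6.5 servings → $1.95.
eggs only: max(1727/89, 13/7) = 19.4 servings → $11.64.
pasta only: max(1727/97, 13/6) = 17.8 servings → $8.01.
banana + eggs with both tight: 3.74 servings and 0.7886 servings → $1.60.
banana + pasta with both tight: 3.694 servings and 0.9355 servings → $1.53.
eggs + pasta with both targets exact would need a negative amount; discard.
So the least-cost plan costs $1.53.

$1.53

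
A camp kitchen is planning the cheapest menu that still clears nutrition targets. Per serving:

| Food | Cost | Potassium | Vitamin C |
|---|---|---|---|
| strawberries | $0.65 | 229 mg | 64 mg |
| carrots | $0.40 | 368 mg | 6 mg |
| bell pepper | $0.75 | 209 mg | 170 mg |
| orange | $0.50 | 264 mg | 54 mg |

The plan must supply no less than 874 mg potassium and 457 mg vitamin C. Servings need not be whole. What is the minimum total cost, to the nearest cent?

$2.34

The cheapest plan sits at a corner of the feasible region — with two constraints it uses at most two foods.
strawberries only: max(874/229, 457/64) = 7.141 servings → $4.64.
carrots only: max(874/368, 457/6) = 76.17 servings → $30.47.
bell pepper only: max(874/209, 457/170) = 4.182 servings → $3.14.
orange only: max(874/264, 457/54) = 8.463 servings → $4.23.
strawberries + carrots with both targets exact would need a negative amount; discard.
strawberries + bell pepper with both tight: 2.077 servings and 1.906 servings → $2.78.
strawberries + orange: the both-tight solution has a negative serving — not a feasible corner.
carrots + bell pepper with both tight: 0.8656 servings and 2.658 servings → $2.34.
carrots + orange: the both-tight solution has a negative serving — not a feasible corner.
bell pepper + orange with both tight: 2.186 servings and 1.58 servings → $2.43.
So the least-cost plan costs $2.34.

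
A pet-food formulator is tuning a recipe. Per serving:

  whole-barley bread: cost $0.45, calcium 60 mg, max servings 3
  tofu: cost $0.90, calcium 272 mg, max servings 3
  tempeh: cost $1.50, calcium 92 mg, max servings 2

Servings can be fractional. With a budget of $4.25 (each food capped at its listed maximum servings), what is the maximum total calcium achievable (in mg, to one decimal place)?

1008.3 mg

Calcium per dollar: tofu 302.2, whole-barley bread 133.3, tempeh 61.33.
Take 3 servings of tofu: spends $2.70, +816.0 mg calcium (running total 816.0 mg).
Take 3 servings of whole-barley bread: spends $1.35, +180.0 mg calcium (running total 996.0 mg).
Take 0.1333 servings of tempeh: spends $0.20, +12.3 mg calcium (running total 1008.3 mg).
Filling greedily by calcium-per-dollar is optimal for one linear limit, giving 1008.3 mg.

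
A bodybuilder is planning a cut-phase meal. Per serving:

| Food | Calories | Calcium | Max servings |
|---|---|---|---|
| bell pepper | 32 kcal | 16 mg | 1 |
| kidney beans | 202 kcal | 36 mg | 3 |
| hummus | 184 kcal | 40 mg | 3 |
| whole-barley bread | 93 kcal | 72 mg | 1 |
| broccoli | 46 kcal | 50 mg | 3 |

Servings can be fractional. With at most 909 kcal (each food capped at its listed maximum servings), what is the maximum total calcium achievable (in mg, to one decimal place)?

374.8 mg

Calcium per kcal: broccoli 1.087, whole-barley bread 0.7742, bell pepper 0.5, hummus 0.2174, kidney beans 0.1782.
Take 3 servings of broccoli: uses 138 kcal, +150.0 mg calcium (running total 150.0 mg).
Take 1 serving of whole-barley bread: uses 93 kcal, +72.0 mg calcium (running total 222.0 mg).
Take 1 serving of bell pepper: uses 32 kcal, +16.0 mg calcium (running total 238.0 mg).
Take 3 servings of hummus: uses 552 kcal, +120.0 mg calcium (running total 358.0 mg).
Take 0.4653 servings of kidney beans: uses 94 kcal, +16.8 mg calcium (running total 374.8 mg).
Greedy by best ratio exhausts the calories allowance optimally: 374.8 mg.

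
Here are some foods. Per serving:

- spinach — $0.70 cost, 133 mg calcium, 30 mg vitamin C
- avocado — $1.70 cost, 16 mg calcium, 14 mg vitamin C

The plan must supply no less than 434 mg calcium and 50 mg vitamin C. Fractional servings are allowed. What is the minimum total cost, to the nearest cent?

$2.28

spinach only: max(434/133, 50/30) = 3.263 servings → $2.28.
avocado only: max(434/16, 50/14) = 27.12 servings → $46.11.
spinach + avocado with both targets exact would need a negative amount; discard.
The minimum over all feasible corners is $2.28.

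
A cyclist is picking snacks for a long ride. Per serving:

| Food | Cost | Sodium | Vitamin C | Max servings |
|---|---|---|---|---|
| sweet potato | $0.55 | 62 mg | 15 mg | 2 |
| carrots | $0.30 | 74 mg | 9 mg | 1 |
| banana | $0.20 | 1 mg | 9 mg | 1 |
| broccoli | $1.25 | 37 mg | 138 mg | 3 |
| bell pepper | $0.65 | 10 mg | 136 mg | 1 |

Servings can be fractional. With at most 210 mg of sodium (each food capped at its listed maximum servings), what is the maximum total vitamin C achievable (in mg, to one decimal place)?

Vitamin C per mg sodium: bell pepper 13.6, banana 9, broccoli 3.73, sweet potato 0.2419, carrots 0.1216.
Take 1 serving of bell pepper: uses 10 mg sodium, +136.0 mg vitamin C (running total 136.0 mg).
Take 1 serving of banana: uses 1 mg sodium, +9.0 mg vitamin C (running total 145.0 mg).
Take 3 servings of broccoli: uses 111 mg sodium, +414.0 mg vitamin C (running total 559.0 mg).
Take 1.419 servings of sweet potato: uses 88 mg sodium, +21.3 mg vitamin C (running total 580.3 mg).
Greedy by best ratio exhausts the sodium allowance optimally: 580.3 mg.

580.3 mg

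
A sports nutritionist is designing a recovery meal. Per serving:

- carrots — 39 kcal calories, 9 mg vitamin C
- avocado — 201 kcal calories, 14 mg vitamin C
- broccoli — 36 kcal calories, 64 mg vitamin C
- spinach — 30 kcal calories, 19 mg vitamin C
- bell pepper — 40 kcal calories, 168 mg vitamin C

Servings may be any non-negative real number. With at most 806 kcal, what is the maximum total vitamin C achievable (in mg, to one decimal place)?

3385.2 mg

Vitamin C per kcal: bell pepper 4.2, broccoli 1.778, spinach 0.6333, carrots 0.2308, avocado 0.06965.
With no serving limits, spend the whole calories allowance on bell pepper: 806 kcal / 40 kcal × 168 mg = 3385.2 mg.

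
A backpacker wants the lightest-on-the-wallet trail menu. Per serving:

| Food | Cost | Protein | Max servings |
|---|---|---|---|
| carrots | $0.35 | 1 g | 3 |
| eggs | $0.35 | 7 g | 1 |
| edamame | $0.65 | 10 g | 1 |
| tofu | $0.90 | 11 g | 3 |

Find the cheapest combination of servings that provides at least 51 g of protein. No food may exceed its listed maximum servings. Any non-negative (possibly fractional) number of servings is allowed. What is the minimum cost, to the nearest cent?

$4.05

Cost per g of protein: eggs $0.0500, edamame $0.0650, tofu $0.0818, carrots $0.3500.
Take 1 serving of eggs: +7.0 g protein for $0.35 (total $0.35, still need 44.0 g).
Take 1 serving of edamame: +10.0 g protein for $0.65 (total $1.00, still need 34.0 g).
Take 3 servings of tofu: +33.0 g protein for $2.70 (total $3.70, still need 1.0 g).
Take 1 serving of carrots: +1.0 g protein for $0.35 (total $4.05, still need 0.0 g).
Greedy by cheapest-per-g is optimal for a single linear constraint, so the minimum cost is $4.05.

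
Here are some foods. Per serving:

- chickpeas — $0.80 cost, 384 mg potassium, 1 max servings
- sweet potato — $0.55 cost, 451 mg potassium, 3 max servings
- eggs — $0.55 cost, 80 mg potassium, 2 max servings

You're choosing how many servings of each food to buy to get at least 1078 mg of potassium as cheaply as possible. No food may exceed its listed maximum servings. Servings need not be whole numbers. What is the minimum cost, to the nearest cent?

$1.31

Cost per mg of potassium: sweet potato $0.0012, chickpeas $0.0021, eggs $0.0069.
Take 2.39 servings of sweet potato: +1078.0 mg potassium for $1.31 (total $1.31, still need 0.0 mg).
Greedy by cheapest-per-mg is optimal for a single linear constraint, so the minimum cost is $1.31.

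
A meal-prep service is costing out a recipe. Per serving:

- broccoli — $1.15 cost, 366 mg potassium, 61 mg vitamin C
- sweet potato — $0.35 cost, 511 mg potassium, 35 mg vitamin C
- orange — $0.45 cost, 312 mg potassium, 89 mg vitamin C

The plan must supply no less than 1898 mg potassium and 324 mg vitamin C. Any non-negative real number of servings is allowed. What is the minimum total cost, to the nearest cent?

$1.98

For a min-cost LP with two ≥-constraints, a basic feasible solution has at most two positive variables.
broccoli only: max(1898/366, 324/61) = 5.311 servings → $6.11.
sweet potato only: max(1898/511, 324/35) = 9.257 servings → $3.24.
orange only: max(1898/312, 324/89) = 6.083 servings → $2.74.
broccoli + sweet potato: the both-tight solution has a negative serving — not a feasible corner.
broccoli + orange with both tight: 5.009 servings and 0.2072 servings → $5.85.
sweet potato + orange with both tight: 1.963 servings and 2.869 servings → $1.98.
Cheapest feasible corner: $1.98.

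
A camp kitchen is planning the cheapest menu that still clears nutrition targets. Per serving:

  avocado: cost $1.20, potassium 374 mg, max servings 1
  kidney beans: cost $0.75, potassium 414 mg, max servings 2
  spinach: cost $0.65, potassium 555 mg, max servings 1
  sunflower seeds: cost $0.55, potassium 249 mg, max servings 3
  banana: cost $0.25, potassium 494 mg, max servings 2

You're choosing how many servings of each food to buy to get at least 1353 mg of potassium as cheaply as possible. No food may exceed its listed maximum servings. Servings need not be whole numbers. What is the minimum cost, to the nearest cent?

Cost per mg of potassium: banana $0.0005, spinach $0.0012, kidney beans $0.0018, sunflower seeds $0.0022, avocado $0.0032.
Take 2 servings of banana: +988.0 mg potassium for $0.50 (total $0.50, still need 365.0 mg).
Take 0.6577 servings of spinach: +365.0 mg potassium for $0.43 (total $0.93, still need 0.0 mg).
Filling from the cheapest source first is optimal under one linear minimum: $0.93.

$0.93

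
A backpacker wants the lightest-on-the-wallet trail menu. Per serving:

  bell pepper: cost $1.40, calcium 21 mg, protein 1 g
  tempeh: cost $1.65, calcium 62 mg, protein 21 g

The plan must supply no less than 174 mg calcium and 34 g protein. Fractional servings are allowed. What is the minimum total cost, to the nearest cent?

$4.63

Compare the cost at each extreme point of the feasible region.
bell pepper only: max(174/21, 34/1) = 34 servings → $47.60.
tempeh only: max(174/62, 34/21) = 2.806 servings → $4.63.
bell pepper + tempeh with both tight: 4.079 servings and 1.425 servings → $8.06.
So the least-cost plan costs $4.63.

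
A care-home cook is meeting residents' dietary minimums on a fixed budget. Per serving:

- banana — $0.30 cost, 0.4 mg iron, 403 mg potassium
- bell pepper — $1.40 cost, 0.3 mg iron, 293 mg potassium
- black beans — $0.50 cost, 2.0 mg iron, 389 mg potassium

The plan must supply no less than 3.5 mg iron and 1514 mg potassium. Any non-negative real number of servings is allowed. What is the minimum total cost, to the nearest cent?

$1.39

Compare the cost at each extreme point of the feasible region.
banana only: max(3.5/0.4, 1514/403) = 8.75 servings → $2.62.
bell pepper only: max(3.5/0.3, 1514/293) = 11.67 servings → $16.33.
black beans only: max(3.5/2.0, 1514/389) = 3.892 servings → $1.95.
banana + bell pepper: intersection lies outside the first quadrant.
banana + black beans with both tight: 2.562 servings and 1.238 servings → $1.39.
bell pepper + black beans with both tight: 3.551 servings and 1.217 servings → $5.58.
So the least-cost plan costs $1.39.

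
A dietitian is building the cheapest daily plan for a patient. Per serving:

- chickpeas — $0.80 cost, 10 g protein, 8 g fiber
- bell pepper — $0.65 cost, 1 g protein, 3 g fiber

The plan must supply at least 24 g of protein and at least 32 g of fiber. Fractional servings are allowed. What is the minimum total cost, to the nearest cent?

$3.20

Check every corner: each single food scaled to meet both minima, and each pair solved so both constraints bind.
chickpeas only: max(24/10, 32/8) = 4 servings → $3.20.
bell pepper only: max(24/1, 32/3) = 24 servings → $15.60.
chickpeas + bell pepper with both tight: 1.818 servings and 5.818 servings → $5.24.
Cheapest feasible corner: $3.20.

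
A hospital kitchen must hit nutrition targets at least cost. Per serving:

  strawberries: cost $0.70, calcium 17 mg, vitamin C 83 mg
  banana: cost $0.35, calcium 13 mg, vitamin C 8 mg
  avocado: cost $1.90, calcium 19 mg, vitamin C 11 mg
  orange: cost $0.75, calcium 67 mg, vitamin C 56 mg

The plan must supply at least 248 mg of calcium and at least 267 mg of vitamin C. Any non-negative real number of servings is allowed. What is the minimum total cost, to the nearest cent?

strawberries only: max(248/17, 267/83) = 14.59 servings → $10.21.
banana only: max(248/13, 267/8) = 33.38 servings → $11.68.
avocado only: max(248/19, 267/11) = 24.27 servings → $46.12.
orange only: max(248/67, 267/56) = 4.768 servings → $3.58.
strawberries + banana with both tight: 1.577 servings and 17.01 servings → $7.06.
strawberries + avocado with both tight: 1.687 servings and 11.54 servings → $23.11.
strawberries + orange with both tight: 0.8681 servings and 3.481 servings → $3.22.
banana + avocado: the both-tight solution has a negative serving — not a feasible corner.
banana + orange with both targets exact would need a negative amount; discard.
avocado + orange: the both-tight solution has a negative serving — not a feasible corner.
The minimum over all feasible corners is $3.22.

$3.22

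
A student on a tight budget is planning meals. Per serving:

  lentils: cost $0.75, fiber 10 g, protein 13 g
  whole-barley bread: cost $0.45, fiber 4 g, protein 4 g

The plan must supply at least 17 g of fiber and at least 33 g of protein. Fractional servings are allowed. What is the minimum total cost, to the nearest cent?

An LP optimum is at a vertex; with two nutrient constraints at most two foods are used. Check each candidate.
lentils only: max(17/10, 33/13) = 2.538 servings → $1.90.
whole-barley bread only: max(17/4, 33/4) = 8.25 servings → $3.71.
lentils + whole-barley bread: intersection lies outside the first quadrant.
The minimum over all feasible corners is $1.90.

$1.90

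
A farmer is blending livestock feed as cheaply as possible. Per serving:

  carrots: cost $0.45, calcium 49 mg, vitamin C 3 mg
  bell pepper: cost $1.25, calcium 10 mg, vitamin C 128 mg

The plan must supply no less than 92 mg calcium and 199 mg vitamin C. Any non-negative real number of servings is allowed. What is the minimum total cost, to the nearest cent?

carrots only: max(92/49, 199/3) = 66.33 servings → $29.85.
bell pepper only: max(92/10, 199/128) = 9.2 servings → $11.50.
carrots + bell pepper with both tight: 1.568 servings and 1.518 servings → $2.60.
The minimum over all feasible corners is $2.60.

$2.60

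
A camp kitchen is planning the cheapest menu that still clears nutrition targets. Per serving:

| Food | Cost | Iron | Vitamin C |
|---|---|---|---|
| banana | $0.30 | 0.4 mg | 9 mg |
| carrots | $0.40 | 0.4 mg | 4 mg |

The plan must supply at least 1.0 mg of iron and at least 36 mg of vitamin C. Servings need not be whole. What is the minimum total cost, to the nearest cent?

For a min-cost LP with two ≥-constraints, a basic feasible solution has at most two positive variables.
banana only: max(1.0/0.4, 36/9) = 4 servings → $1.20.
carrots only: max(1.0/0.4, 36/4) = 9 servings → $3.60.
banana + carrots with both targets exact would need a negative amount; discard.
So the least-cost plan costs $1.20.

$1.20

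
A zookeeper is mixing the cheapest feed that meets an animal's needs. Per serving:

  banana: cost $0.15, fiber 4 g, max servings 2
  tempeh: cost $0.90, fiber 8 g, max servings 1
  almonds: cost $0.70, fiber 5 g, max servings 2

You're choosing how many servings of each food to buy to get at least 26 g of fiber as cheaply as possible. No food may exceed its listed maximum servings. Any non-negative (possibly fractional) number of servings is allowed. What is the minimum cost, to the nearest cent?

Cost per g of fiber: banana $0.0375, tempeh $0.1125, almonds $0.1400.
Take 2 servings of banana: +8.0 g fiber for $0.30 (total $0.30, still need 18.0 g).
Take 1 serving of tempeh: +8.0 g fiber for $0.90 (total $1.20, still need 10.0 g).
Take 2 servings of almonds: +10.0 g fiber for $1.40 (total $2.60, still need 0.0 g).
Filling from the cheapest source first is optimal under one linear minimum: $2.60.

$2.60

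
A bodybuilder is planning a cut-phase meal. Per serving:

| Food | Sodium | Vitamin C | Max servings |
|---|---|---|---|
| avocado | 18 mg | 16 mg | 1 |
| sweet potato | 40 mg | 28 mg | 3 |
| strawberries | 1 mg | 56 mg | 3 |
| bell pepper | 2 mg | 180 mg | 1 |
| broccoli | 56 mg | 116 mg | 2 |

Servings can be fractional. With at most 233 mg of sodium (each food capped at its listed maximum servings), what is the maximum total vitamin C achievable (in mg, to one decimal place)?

Vitamin C per mg sodium: bell pepper 90, strawberries 56, broccoli 2.071, avocado 0.8889, sweet potato 0.7.
Take 1 serving of bell pepper: uses 2 mg sodium, +180.0 mg vitamin C (running total 180.0 mg).
Take 3 servings of strawberries: uses 3 mg sodium, +168.0 mg vitamin C (running total 348.0 mg).
Take 2 servings of broccoli: uses 112 mg sodium, +232.0 mg vitamin C (running total 580.0 mg).
Take 1 serving of avocado: uses 18 mg sodium, +16.0 mg vitamin C (running total 596.0 mg).
Take 2.45 servings of sweet potato: uses 98 mg sodium, +68.6 mg vitamin C (running total 664.6 mg).
Greedy by best ratio exhausts the sodium allowance optimally: 664.6 mg.

664.6 mg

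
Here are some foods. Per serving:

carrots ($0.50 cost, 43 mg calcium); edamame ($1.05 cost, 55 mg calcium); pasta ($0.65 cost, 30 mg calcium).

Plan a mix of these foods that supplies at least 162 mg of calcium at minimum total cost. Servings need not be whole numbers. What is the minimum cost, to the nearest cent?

$1.88

Cost per mg of calcium: carrots $0.0116, edamame $0.0191, pasta $0.0217.
With no serving limits, use only carrots: 162 mg / 43 mg = 3.767 servings × $0.50 = $1.88.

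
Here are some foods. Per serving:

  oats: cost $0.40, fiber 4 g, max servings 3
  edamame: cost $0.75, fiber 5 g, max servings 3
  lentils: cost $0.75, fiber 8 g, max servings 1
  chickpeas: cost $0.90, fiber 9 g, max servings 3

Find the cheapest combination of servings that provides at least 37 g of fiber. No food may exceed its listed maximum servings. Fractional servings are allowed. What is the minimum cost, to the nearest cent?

Cost per g of fiber: lentils $0.0938, oats $0.1000, chickpeas $0.1000, edamame $0.1500.
Take 1 serving of lentils: +8.0 g fiber for $0.75 (total $0.75, still need 29.0 g).
Take 3 servings of oats: +12.0 g fiber for $1.20 (total $1.95, still need 17.0 g).
Take 1.889 servings of chickpeas: +17.0 g fiber for $1.70 (total $3.65, still need 0.0 g).
Filling from the cheapest source first is optimal under one linear minimum: $3.65.

$3.65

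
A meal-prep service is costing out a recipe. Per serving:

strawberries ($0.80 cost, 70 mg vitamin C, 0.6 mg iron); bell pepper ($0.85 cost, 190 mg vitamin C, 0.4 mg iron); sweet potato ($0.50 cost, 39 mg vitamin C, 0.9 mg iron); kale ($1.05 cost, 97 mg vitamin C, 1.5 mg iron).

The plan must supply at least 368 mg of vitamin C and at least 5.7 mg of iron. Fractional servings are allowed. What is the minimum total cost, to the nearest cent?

Check every corner: each single food scaled to meet both minima, and each pair solved so both constraints bind.
strawberries only: max(368/70, 5.7/0.6) = 9.5 servings → $7.60.
bell pepper only: max(368/190, 5.7/0.4) = 14.25 servings → $12.11.
sweet potato only: max(368/39, 5.7/0.9) = 9.436 servings → $4.72.
kale only: max(368/97, 5.7/1.5) = 3.8 servings → $3.99.
strawberries + bell pepper: the both-tight solution has a negative serving — not a feasible corner.
strawberries + sweet potato with both tight: 2.75 servings and 4.5 servings → $4.45.
strawberries + kale: the both-tight solution has a negative serving — not a feasible corner.
bell pepper + sweet potato with both tight: 0.7008 servings and 6.022 servings → $3.61.
bell pepper + kale: intersection lies outside the first quadrant.
sweet potato + kale with both tight: 0.03125 servings and 3.781 servings → $3.99.
The minimum over all feasible corners is $3.61.

$3.61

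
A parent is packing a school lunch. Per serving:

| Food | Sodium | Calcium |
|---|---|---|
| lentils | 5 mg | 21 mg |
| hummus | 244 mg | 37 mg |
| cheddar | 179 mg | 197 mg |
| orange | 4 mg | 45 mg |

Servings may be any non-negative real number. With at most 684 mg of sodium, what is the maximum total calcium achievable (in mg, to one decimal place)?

Calcium per mg sodium: orange 11.25, lentils 4.2, cheddar 1.101, hummus 0.1516.
With no serving limits, spend the whole sodium allowance on orange: 684 mg / 4 mg × 45 mg = 7695.0 mg.

7695.0 mg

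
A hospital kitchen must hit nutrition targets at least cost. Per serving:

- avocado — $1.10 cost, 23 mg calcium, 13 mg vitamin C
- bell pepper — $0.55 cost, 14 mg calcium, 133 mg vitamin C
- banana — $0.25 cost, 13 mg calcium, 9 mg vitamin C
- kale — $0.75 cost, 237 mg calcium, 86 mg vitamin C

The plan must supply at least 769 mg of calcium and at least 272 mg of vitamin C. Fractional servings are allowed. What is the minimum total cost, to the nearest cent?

$2.43

Check every corner: each single food scaled to meet both minima, and each pair solved so both constraints bind.
avocado only: max(769/23, 272/13) = 33.43 servings → $36.78.
bell pepper only: max(769/14, 272/133) = 54.93 servings → $30.21.
banana only: max(769/13, 272/9) = 59.15 servings → $14.79.
kale only: max(769/237, 272/86) = 3.245 servings → $2.43.
avocado + bell pepper with both targets exact would need a negative amount; discard.
avocado + banana: the both-tight solution has a negative serving — not a feasible corner.
avocado + kale with both targets exact would need a negative amount; discard.
bell pepper + banana: intersection lies outside the first quadrant.
bell pepper + kale with both targets exact would need a negative amount; discard.
banana + kale: the both-tight solution has a negative serving — not a feasible corner.
The minimum over all feasible corners is $2.43.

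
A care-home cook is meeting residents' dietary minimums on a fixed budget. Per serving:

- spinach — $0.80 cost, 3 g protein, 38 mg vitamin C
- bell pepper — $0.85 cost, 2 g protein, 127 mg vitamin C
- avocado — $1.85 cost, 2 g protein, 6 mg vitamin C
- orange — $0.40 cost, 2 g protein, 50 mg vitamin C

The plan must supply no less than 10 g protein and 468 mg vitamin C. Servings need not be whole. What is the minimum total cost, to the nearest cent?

Check every corner: each single food scaled to meet both minima, and each pair solved so both constraints bind.
spinach only: max(10/3, 468/38) = 12.32 servings → $9.85.
bell pepper only: max(10/2, 468/127) = 5 servings → $4.25.
avocado only: max(10/2, 468/6) = 78 servings → $144.30.
orange only: max(10/2, 468/50) = 9.36 servings → $3.74.
spinach + bell pepper with both tight: 1.095 servings and 3.357 servings → $3.73.
spinach + avocado: intersection lies outside the first quadrant.
spinach + orange with both targets exact would need a negative amount; discard.
bell pepper + avocado with both tight: 3.62 servings and 1.38 servings → $5.63.
bell pepper + orange with both tight: 2.831 servings and 2.169 servings → $3.27.
avocado + orange with both targets exact would need a negative amount; discard.
The minimum over all feasible corners is $3.27.

$3.27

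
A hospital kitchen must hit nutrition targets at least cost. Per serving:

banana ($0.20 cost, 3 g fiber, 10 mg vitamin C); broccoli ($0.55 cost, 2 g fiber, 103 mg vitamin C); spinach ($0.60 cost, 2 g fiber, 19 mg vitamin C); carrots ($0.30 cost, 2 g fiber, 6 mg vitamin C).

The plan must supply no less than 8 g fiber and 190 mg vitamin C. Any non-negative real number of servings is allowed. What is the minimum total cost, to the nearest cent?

This is a tiny linear program; its minimum lies at a vertex of the feasible set. List the vertices and price them.
banana only: max(8/3, 190/10) = 19 servings → $3.80.
broccoli only: max(8/2, 190/103) = 4 servings → $2.20.
spinach only: max(8/2, 190/19) = 10 servings → $6.00.
carrots only: max(8/2, 190/6) = 31.67 servings → $9.50.
banana + broccoli with both tight: 1.536 servings and 1.696 servings → $1.24.
banana + spinach with both targets exact would need a negative amount; discard.
banana + carrots with both targets exact would need a negative amount; discard.
broccoli + spinach with both tight: 1.357 servings and 2.643 servings → $2.33.
broccoli + carrots with both tight: 1.711 servings and 2.289 servings → $1.63.
spinach + carrots with both targets exact would need a negative amount; discard.
The minimum over all feasible corners is $1.24.

$1.24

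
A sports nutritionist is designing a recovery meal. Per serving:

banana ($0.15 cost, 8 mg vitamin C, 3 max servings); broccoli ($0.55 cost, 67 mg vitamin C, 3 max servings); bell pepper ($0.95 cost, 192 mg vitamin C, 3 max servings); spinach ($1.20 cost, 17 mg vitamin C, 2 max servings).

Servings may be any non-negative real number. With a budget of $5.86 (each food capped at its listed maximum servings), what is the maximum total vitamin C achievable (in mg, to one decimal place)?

813.9 mg

Vitamin C per dollar: bell pepper 202.1, broccoli 121.8, banana 53.33, spinach 14.17.
Take 3 servings of bell pepper: spends $2.85, +576.0 mg vitamin C (running total 576.0 mg).
Take 3 servings of broccoli: spends $1.65, +201.0 mg vitamin C (running total 777.0 mg).
Take 3 servings of banana: spends $0.45, +24.0 mg vitamin C (running total 801.0 mg).
Take 0.7583 servings of spinach: spends $0.91, +12.9 mg vitamin C (running total 813.9 mg).
Greedy by best ratio exhausts the cost allowance optimally: 813.9 mg.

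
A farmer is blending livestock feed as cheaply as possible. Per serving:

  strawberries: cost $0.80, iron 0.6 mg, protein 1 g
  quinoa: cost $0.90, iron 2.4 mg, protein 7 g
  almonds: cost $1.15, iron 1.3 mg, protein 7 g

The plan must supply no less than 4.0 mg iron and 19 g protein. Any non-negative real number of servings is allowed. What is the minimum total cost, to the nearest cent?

Minimising a linear cost over {iron ≥ 4.0, protein ≥ 19, servings ≥ 0} — the optimum is at a vertex, using one or two foods.
strawberries only: max(4.0/0.6, 19/1) = 19 servings → $15.20.
quinoa only: max(4.0/2.4, 19/7) = 2.714 servings → $2.44.
almonds only: max(4.0/1.3, 19/7) = 3.077 servings → $3.54.
strawberries + quinoa with both targets exact would need a negative amount; discard.
strawberries + almonds with both tight: 1.138 servings and 2.552 servings → $3.84.
quinoa + almonds with both tight: 0.4286 servings and 2.286 servings → $3.01.
The minimum over all feasible corners is $2.44.

$2.44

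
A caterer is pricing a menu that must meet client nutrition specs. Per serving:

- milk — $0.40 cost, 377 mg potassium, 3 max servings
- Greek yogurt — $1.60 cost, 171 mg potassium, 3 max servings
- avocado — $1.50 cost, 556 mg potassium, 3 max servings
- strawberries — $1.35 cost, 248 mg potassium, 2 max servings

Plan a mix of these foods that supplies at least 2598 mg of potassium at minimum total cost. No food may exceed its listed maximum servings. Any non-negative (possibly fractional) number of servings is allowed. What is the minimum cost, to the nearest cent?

Cost per mg of potassium: milk $0.0011, avocado $0.0027, strawberries $0.0054, Greek yogurt $0.0094.
Take 3 servings of milk: +1131.0 mg potassium for $1.20 (total $1.20, still need 1467.0 mg).
Take 2.638 servings of avocado: +1467.0 mg potassium for $3.96 (total $5.16, still need 0.0 mg).
Greedy by cheapest-per-mg is optimal for a single linear constraint, so the minimum cost is $5.16.

$5.16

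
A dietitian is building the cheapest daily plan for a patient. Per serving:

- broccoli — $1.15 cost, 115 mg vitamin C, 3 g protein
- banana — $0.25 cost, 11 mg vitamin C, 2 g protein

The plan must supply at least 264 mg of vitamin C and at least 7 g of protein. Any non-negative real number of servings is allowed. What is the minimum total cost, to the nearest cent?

$2.65

This is a tiny linear program; its minimum lies at a vertex of the feasible set. List the vertices and price them.
broccoli only: max(264/115, 7/3) = 2.333 servings → $2.68.
banana only: max(264/11, 7/2) = 24 servings → $6.00.
broccoli + banana with both tight: 2.289 servings and 0.06599 servings → $2.65.
The minimum over all feasible corners is $2.65.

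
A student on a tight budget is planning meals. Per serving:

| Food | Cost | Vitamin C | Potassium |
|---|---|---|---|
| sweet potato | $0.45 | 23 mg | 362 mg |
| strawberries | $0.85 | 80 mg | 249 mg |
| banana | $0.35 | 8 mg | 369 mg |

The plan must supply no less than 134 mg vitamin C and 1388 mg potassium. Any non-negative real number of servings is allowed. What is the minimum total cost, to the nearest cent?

$2.11

With two linear requirements the optimum uses one or two foods; enumerate the corners.
sweet potato only: max(134/23, 1388/362) = 5.826 servings → $2.62.
strawberries only: max(134/80, 1388/249) = 5.574 servings → $4.74.
banana only: max(134/8, 1388/369) = 16.75 servings → $5.86.
sweet potato + strawberries with both tight: 3.343 servings and 0.7138 servings → $2.11.
sweet potato + banana: intersection lies outside the first quadrant.
strawberries + banana with both tight: 1.393 servings and 2.822 servings → $2.17.
So the least-cost plan costs $2.11.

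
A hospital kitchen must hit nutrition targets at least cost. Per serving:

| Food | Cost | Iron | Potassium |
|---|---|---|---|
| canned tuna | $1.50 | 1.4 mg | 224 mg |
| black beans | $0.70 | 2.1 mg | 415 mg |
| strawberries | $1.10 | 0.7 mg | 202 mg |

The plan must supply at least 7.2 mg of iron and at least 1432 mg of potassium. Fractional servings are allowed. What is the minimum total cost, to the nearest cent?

Check every corner: each single food scaled to meet both minima, and each pair solved so both constraints bind.
canned tuna only: max(7.2/1.4, 1432/224) = 6.393 servings → $9.59.
black beans only: max(7.2/2.1, 1432/415) = 3.451 servings → $2.42.
strawberries only: max(7.2/0.7, 1432/202) = 10.29 servings → $11.31.
canned tuna + black beans: intersection lies outside the first quadrant.
canned tuna + strawberries with both tight: 3.587 servings and 3.111 servings → $8.80.
black beans + strawberries with both tight: 3.381 servings and 0.1436 servings → $2.52.
So the least-cost plan costs $2.42.

$2.42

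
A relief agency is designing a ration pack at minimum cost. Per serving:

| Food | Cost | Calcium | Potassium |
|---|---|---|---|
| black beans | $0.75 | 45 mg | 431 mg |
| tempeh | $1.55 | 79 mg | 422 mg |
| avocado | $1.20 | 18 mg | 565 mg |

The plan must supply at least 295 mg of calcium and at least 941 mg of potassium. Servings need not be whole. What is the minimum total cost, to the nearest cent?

$4.92

This is a tiny linear program; its minimum lies at a vertex of the feasible set. List the vertices and price them.
black beans only: max(295/45, 941/431) = 6.556 servings → $4.92.
tempeh only: max(295/79, 941/422) = 3.734 servings → $5.79.
avocado only: max(295/18, 941/565) = 16.39 servings → $19.67.
black beans + tempeh with both targets exact would need a negative amount; discard.
black beans + avocado: intersection lies outside the first quadrant.
tempeh + avocado: the both-tight solution has a negative serving — not a feasible corner.
The minimum over all feasible corners is $4.92.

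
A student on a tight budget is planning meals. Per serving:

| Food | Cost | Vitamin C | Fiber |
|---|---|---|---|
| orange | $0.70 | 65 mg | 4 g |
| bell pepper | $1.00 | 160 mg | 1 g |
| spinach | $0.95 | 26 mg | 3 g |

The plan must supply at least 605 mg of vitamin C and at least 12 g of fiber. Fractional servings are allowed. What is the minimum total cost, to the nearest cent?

At the optimum either one food covers both requirements or two foods hit both targets exactly; no other combination can be cheaper.
orange only: max(605/65, 12/4) = 9.308 servings → $6.52.
bell pepper only: max(605/160, 12/1) = 12 servings → $12.00.
spinach only: max(605/26, 12/3) = 23.27 servings → $22.11.
orange + bell pepper with both tight: 2.287 servings and 2.852 servings → $4.45.
orange + spinach with both targets exact would need a negative amount; discard.
bell pepper + spinach with both tight: 3.311 servings and 2.896 servings → $6.06.
Cheapest feasible corner: $4.45.

$4.45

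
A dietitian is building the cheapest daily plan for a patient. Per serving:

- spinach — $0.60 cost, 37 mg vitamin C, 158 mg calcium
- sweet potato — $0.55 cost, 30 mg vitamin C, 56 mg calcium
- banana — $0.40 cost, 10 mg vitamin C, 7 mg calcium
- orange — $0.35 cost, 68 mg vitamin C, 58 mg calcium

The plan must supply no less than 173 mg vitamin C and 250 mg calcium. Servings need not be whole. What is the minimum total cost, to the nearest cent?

$1.22

An LP optimum is at a vertex; with two nutrient constraints at most two foods are used. Check each candidate.
spinach only: max(173/37, 250/158) = 4.676 servings → $2.81.
sweet potato only: max(173/30, 250/56) = 5.767 servings → $3.17.
banana only: max(173/10, 250/7) = 35.71 servings → $14.29.
orange only: max(173/68, 250/58) = 4.31 servings → $1.51.
spinach + sweet potato with both targets exact would need a negative amount; discard.
spinach + banana with both tight: 0.9758 servings and 13.69 servings → $6.06.
spinach + orange with both tight: 0.8102 servings and 2.103 servings → $1.22.
sweet potato + banana with both tight: 3.683 servings and 6.251 servings → $4.53.
sweet potato + orange with both tight: 3.368 servings and 1.058 servings → $2.22.
banana + orange with both targets exact would need a negative amount; discard.
Cheapest feasible corner: $1.22.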